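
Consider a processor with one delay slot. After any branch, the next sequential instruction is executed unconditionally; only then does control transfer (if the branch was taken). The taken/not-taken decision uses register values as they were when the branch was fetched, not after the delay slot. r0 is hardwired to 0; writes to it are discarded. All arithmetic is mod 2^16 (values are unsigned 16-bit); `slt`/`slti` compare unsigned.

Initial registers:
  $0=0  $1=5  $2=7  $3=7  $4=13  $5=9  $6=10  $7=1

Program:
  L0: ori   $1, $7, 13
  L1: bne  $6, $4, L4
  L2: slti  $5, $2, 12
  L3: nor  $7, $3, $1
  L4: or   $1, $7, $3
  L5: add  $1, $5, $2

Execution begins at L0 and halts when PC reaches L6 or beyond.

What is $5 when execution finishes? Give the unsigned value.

PC=0  ori   $1, $7, 13       | $0=0 $1=13 $2=7 $3=7 $4=13 $5=9 $6=10 $7=1
PC=1  bne  $6, $4, L4        | $0=0 $1=13 $2=7 $3=7 $4=13 $5=9 $6=10 $7=1  [TAKEN]
PC=2  slti  $5, $2, 12       | $0=0 $1=13 $2=7 $3=7 $4=13 $5=1 $6=10 $7=1
PC=4  or   $1, $7, $3        | $0=0 $1=7 $2=7 $3=7 $4=13 $5=1 $6=10 $7=1
PC=5  add  $1, $5, $2        | $0=0 $1=8 $2=7 $3=7 $4=13 $5=1 $6=10 $7=1

1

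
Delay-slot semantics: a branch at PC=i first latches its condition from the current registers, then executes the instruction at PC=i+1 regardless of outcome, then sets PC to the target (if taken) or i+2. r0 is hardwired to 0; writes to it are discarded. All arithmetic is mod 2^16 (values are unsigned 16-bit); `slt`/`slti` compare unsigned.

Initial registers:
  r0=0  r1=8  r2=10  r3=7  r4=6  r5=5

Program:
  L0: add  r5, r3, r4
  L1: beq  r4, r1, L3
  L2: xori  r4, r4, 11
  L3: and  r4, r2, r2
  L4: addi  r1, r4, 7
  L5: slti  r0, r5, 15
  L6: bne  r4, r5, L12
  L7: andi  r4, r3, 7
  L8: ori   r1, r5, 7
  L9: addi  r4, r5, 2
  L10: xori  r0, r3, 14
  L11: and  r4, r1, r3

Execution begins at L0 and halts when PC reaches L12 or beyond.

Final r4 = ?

  step pc=0: add  r5, r3, r4  regs=(0,8,10,7,6,13)
  step pc=1: beq  r4, r1, L3  cond=F  regs=(0,8,10,7,6,13)
  step pc=2: xori  r4, r4, 11  regs=(0,8,10,7,13,13)
  step pc=3: and  r4, r2, r2  regs=(0,8,10,7,10,13)
  step pc=4: addi  r1, r4, 7  regs=(0,17,10,7,10,13)
  step pc=5: slti  r0, r5, 15  regs=(0,17,10,7,10,13)
  step pc=6: bne  r4, r5, L12  cond=T  regs=(0,17,10,7,10,13)
  step pc=7: andi  r4, r3, 7  regs=(0,17,10,7,7,13)

7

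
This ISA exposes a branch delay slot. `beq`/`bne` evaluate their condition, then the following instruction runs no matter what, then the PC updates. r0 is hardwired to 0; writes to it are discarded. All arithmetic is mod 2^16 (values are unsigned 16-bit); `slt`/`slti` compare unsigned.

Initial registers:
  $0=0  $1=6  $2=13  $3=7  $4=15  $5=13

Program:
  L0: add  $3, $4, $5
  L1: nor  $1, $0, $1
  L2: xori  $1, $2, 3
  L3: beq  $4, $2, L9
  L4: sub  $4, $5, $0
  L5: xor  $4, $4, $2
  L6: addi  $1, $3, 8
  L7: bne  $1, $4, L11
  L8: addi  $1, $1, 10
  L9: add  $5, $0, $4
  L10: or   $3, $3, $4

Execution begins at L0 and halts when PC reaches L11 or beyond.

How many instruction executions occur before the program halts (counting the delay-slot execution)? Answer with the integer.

  step pc=0: add  $3, $4, $5  regs=(0,6,13,28,15,13)
  step pc=1: nor  $1, $0, $1  regs=(0,65529,13,28,15,13)
  step pc=2: xori  $1, $2, 3  regs=(0,14,13,28,15,13)
  step pc=3: beq  $4, $2, L9  cond=F  regs=(0,14,13,28,15,13)
  step pc=4: sub  $4, $5, $0  regs=(0,14,13,28,13,13)
  step pc=5: xor  $4, $4, $2  regs=(0,14,13,28,0,13)
  step pc=6: addi  $1, $3, 8  regs=(0,36,13,28,0,13)
  step pc=7: bne  $1, $4, L11  cond=T  regs=(0,36,13,28,0,13)
  step pc=8: addi  $1, $1, 10  regs=(0,46,13,28,0,13)

9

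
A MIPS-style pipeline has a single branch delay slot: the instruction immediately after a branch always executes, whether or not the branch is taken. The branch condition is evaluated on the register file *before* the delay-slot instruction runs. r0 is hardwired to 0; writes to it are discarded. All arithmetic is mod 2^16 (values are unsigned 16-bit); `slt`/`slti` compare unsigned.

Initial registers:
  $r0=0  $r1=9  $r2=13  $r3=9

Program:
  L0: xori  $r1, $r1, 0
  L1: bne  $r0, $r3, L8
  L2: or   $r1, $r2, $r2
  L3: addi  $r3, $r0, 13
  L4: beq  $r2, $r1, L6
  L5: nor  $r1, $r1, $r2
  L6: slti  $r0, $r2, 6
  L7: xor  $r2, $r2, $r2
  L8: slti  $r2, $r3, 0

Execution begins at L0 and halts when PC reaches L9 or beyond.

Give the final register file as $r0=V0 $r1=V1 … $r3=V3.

#0 xori  $r1, $r1, 0 ; 0/9/13/9
#1 bne  $r0, $r3, L8 ; 0/9/13/9 ; →target
#2 or   $r1, $r2, $r2 ; 0/13/13/9
#8 slti  $r2, $r3, 0 ; 0/13/0/9

$r0=0 $r1=13 $r2=0 $r3=9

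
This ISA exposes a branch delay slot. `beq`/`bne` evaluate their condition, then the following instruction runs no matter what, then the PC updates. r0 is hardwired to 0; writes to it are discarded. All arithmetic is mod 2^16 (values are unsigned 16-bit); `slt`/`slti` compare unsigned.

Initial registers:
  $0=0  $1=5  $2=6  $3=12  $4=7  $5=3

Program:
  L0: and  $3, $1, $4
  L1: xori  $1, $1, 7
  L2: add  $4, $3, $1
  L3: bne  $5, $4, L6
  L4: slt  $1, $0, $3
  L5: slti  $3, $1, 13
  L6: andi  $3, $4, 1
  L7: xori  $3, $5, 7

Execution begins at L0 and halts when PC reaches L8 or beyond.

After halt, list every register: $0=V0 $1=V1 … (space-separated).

$0=0 $1=1 $2=6 $3=4 $4=7 $5=3

PC=0  and  $3, $1, $4        | $0=0 $1=5 $2=6 $3=5 $4=7 $5=3
PC=1  xori  $1, $1, 7        | $0=0 $1=2 $2=6 $3=5 $4=7 $5=3
PC=2  add  $4, $3, $1        | $0=0 $1=2 $2=6 $3=5 $4=7 $5=3
PC=3  bne  $5, $4, L6        | $0=0 $1=2 $2=6 $3=5 $4=7 $5=3  [TAKEN]
PC=4  slt  $1, $0, $3        | $0=0 $1=1 $2=6 $3=5 $4=7 $5=3
PC=6  andi  $3, $4, 1        | $0=0 $1=1 $2=6 $3=1 $4=7 $5=3
PC=7  xori  $3, $5, 7        | $0=0 $1=1 $2=6 $3=4 $4=7 $5=3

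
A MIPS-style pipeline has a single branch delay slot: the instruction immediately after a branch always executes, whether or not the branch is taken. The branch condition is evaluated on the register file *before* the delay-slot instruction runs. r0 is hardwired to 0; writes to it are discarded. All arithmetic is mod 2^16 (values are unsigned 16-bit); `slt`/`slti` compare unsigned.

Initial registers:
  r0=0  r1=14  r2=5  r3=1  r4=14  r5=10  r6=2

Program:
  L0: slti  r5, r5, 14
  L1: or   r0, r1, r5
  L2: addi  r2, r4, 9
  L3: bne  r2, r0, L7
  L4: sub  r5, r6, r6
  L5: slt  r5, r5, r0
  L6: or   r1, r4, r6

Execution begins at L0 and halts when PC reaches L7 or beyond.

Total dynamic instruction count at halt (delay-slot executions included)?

5

PC=0  slti  r5, r5, 14       | r0=0 r1=14 r2=5 r3=1 r4=14 r5=1 r6=2
PC=1  or   r0, r1, r5        | r0=0 r1=14 r2=5 r3=1 r4=14 r5=1 r6=2
PC=2  addi  r2, r4, 9        | r0=0 r1=14 r2=23 r3=1 r4=14 r5=1 r6=2
PC=3  bne  r2, r0, L7        | r0=0 r1=14 r2=23 r3=1 r4=14 r5=1 r6=2  [TAKEN]
PC=4  sub  r5, r6, r6        | r0=0 r1=14 r2=23 r3=1 r4=14 r5=0 r6=2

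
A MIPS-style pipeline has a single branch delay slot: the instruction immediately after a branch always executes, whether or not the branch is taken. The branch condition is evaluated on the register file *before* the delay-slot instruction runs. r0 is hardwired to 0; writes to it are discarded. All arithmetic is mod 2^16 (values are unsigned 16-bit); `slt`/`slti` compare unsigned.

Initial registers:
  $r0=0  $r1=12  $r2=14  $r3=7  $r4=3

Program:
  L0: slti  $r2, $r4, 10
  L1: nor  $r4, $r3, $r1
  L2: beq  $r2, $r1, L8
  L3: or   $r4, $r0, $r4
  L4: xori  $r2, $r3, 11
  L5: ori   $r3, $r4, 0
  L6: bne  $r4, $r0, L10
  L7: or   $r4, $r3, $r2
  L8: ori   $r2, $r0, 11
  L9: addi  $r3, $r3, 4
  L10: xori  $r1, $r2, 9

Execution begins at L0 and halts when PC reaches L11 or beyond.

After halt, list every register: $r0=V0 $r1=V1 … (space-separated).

[0] slti  $r2, $r4, 10  →  {$r0:0, $r1:12, $r2:1, $r3:7, $r4:3}
[1] nor  $r4, $r3, $r1  →  {$r0:0, $r1:12, $r2:1, $r3:7, $r4:65520}
[2] beq  $r2, $r1, L8  →  {$r0:0, $r1:12, $r2:1, $r3:7, $r4:65520}  ⟨branch fallthrough⟩
[3] or   $r4, $r0, $r4  →  {$r0:0, $r1:12, $r2:1, $r3:7, $r4:65520}
[4] xori  $r2, $r3, 11  →  {$r0:0, $r1:12, $r2:12, $r3:7, $r4:65520}
[5] ori   $r3, $r4, 0  →  {$r0:0, $r1:12, $r2:12, $r3:65520, $r4:65520}
[6] bne  $r4, $r0, L10  →  {$r0:0, $r1:12, $r2:12, $r3:65520, $r4:65520}  ⟨branch taken⟩
[7] or   $r4, $r3, $r2  →  {$r0:0, $r1:12, $r2:12, $r3:65520, $r4:65532}
[10] xori  $r1, $r2, 9  →  {$r0:0, $r1:5, $r2:12, $r3:65520, $r4:65532}

$r0=0 $r1=5 $r2=12 $r3=65520 $r4=65532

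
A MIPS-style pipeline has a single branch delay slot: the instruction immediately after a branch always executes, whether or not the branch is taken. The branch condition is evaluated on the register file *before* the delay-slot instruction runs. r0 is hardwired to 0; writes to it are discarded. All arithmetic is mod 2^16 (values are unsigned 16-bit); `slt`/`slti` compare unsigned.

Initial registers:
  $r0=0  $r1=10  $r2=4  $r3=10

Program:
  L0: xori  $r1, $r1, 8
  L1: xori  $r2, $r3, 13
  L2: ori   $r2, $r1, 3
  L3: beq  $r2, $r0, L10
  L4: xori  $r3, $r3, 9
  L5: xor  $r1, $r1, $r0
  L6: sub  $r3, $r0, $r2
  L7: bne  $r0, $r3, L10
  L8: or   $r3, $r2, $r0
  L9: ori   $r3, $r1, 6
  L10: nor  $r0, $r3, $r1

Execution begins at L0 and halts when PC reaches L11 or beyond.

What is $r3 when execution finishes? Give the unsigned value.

3

#0 xori  $r1, $r1, 8 ; 0/2/4/10
#1 xori  $r2, $r3, 13 ; 0/2/7/10
#2 ori   $r2, $r1, 3 ; 0/2/3/10
#3 beq  $r2, $r0, L10 ; 0/2/3/10 ; →fallthru
#4 xori  $r3, $r3, 9 ; 0/2/3/3
#5 xor  $r1, $r1, $r0 ; 0/2/3/3
#6 sub  $r3, $r0, $r2 ; 0/2/3/65533
#7 bne  $r0, $r3, L10 ; 0/2/3/65533 ; →target
#8 or   $r3, $r2, $r0 ; 0/2/3/3
#10 nor  $r0, $r3, $r1 ; 0/2/3/3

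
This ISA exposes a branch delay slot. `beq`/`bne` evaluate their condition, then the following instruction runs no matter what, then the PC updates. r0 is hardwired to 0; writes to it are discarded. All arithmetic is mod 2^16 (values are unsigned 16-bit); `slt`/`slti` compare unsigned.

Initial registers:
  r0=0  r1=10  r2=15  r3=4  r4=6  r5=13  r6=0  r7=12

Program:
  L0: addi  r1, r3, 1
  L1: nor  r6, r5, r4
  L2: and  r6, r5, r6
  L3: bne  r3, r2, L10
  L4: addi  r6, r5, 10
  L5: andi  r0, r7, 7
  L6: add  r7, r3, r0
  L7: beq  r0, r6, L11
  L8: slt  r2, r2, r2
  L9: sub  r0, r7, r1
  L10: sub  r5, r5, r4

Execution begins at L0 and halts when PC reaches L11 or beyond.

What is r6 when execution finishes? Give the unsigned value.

23

  step pc=0: addi  r1, r3, 1  regs=(0,5,15,4,6,13,0,12)
  step pc=1: nor  r6, r5, r4  regs=(0,5,15,4,6,13,65520,12)
  step pc=2: and  r6, r5, r6  regs=(0,5,15,4,6,13,0,12)
  step pc=3: bne  r3, r2, L10  cond=T  regs=(0,5,15,4,6,13,0,12)
  step pc=4: addi  r6, r5, 10  regs=(0,5,15,4,6,13,23,12)
  step pc=10: sub  r5, r5, r4  regs=(0,5,15,4,6,7,23,12)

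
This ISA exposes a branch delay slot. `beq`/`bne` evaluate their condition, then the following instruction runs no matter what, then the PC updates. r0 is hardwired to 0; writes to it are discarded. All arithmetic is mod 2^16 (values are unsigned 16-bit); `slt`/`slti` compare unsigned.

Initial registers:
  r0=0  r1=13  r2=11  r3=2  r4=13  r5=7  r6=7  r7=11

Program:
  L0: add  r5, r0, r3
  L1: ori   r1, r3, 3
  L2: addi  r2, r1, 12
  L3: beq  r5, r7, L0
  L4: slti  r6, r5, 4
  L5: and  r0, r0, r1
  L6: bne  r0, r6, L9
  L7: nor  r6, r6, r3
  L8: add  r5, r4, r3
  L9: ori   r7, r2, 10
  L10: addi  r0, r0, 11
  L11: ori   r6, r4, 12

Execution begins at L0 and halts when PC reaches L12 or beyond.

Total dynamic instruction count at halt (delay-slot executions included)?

11

#0 add  r5, r0, r3 ; 0/13/11/2/13/2/7/11
#1 ori   r1, r3, 3 ; 0/3/11/2/13/2/7/11
#2 addi  r2, r1, 12 ; 0/3/15/2/13/2/7/11
#3 beq  r5, r7, L0 ; 0/3/15/2/13/2/7/11 ; →fallthru
#4 slti  r6, r5, 4 ; 0/3/15/2/13/2/1/11
#5 and  r0, r0, r1 ; 0/3/15/2/13/2/1/11
#6 bne  r0, r6, L9 ; 0/3/15/2/13/2/1/11 ; →target
#7 nor  r6, r6, r3 ; 0/3/15/2/13/2/65532/11
#9 ori   r7, r2, 10 ; 0/3/15/2/13/2/65532/15
#10 addi  r0, r0, 11 ; 0/3/15/2/13/2/65532/15
#11 ori   r6, r4, 12 ; 0/3/15/2/13/2/13/15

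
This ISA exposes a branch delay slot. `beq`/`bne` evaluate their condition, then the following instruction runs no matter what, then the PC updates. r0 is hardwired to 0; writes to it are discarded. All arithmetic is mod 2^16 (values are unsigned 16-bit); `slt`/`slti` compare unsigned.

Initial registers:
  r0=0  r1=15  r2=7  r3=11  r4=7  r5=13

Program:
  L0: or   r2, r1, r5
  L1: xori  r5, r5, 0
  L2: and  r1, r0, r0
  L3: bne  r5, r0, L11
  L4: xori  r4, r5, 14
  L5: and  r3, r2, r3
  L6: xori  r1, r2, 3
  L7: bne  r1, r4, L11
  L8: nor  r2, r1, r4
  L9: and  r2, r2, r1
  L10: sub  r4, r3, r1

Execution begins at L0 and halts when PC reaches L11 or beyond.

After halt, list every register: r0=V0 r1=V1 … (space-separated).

  step pc=0: or   r2, r1, r5  regs=(0,15,15,11,7,13)
  step pc=1: xori  r5, r5, 0  regs=(0,15,15,11,7,13)
  step pc=2: and  r1, r0, r0  regs=(0,0,15,11,7,13)
  step pc=3: bne  r5, r0, L11  cond=T  regs=(0,0,15,11,7,13)
  step pc=4: xori  r4, r5, 14  regs=(0,0,15,11,3,13)

r0=0 r1=0 r2=15 r3=11 r4=3 r5=13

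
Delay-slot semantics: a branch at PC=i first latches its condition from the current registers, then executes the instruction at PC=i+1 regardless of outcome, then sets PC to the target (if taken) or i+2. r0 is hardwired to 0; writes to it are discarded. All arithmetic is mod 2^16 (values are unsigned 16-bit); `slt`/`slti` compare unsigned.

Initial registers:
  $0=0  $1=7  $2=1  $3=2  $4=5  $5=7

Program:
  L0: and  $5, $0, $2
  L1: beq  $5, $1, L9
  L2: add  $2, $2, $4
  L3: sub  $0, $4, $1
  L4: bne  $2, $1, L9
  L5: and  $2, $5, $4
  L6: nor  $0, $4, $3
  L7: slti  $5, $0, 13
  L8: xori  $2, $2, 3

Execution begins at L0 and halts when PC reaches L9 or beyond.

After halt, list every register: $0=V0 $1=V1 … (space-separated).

$0=0 $1=7 $2=0 $3=2 $4=5 $5=0

#0 and  $5, $0, $2 ; 0/7/1/2/5/0
#1 beq  $5, $1, L9 ; 0/7/1/2/5/0 ; →fallthru
#2 add  $2, $2, $4 ; 0/7/6/2/5/0
#3 sub  $0, $4, $1 ; 0/7/6/2/5/0
#4 bne  $2, $1, L9 ; 0/7/6/2/5/0 ; →target
#5 and  $2, $5, $4 ; 0/7/0/2/5/0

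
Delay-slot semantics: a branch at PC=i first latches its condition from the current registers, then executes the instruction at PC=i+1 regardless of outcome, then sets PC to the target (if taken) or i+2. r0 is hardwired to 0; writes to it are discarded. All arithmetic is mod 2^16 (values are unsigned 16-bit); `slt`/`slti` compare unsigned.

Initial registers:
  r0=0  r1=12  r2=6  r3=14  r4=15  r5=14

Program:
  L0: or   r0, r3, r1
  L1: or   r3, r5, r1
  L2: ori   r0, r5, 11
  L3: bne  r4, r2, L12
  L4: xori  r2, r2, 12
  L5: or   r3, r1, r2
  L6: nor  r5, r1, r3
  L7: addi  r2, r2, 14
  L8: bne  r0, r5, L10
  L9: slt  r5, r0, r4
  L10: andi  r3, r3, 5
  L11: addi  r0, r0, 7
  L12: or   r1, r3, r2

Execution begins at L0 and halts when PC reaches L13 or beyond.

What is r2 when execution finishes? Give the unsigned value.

10

  step pc=0: or   r0, r3, r1  regs=(0,12,6,14,15,14)
  step pc=1: or   r3, r5, r1  regs=(0,12,6,14,15,14)
  step pc=2: ori   r0, r5, 11  regs=(0,12,6,14,15,14)
  step pc=3: bne  r4, r2, L12  cond=T  regs=(0,12,6,14,15,14)
  step pc=4: xori  r2, r2, 12  regs=(0,12,10,14,15,14)
  step pc=12: or   r1, r3, r2  regs=(0,14,10,14,15,14)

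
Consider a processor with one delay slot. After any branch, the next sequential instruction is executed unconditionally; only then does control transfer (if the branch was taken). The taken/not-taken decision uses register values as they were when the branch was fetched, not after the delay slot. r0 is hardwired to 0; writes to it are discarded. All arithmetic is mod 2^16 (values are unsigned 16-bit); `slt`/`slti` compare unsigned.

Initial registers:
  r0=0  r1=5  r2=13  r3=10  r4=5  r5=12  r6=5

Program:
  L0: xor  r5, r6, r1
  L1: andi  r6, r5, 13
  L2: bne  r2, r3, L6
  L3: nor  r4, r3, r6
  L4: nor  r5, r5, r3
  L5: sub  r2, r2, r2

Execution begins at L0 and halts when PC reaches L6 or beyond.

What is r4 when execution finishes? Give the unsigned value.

#0 xor  r5, r6, r1 ; 0/5/13/10/5/0/5
#1 andi  r6, r5, 13 ; 0/5/13/10/5/0/0
#2 bne  r2, r3, L6 ; 0/5/13/10/5/0/0 ; →target
#3 nor  r4, r3, r6 ; 0/5/13/10/65525/0/0

65525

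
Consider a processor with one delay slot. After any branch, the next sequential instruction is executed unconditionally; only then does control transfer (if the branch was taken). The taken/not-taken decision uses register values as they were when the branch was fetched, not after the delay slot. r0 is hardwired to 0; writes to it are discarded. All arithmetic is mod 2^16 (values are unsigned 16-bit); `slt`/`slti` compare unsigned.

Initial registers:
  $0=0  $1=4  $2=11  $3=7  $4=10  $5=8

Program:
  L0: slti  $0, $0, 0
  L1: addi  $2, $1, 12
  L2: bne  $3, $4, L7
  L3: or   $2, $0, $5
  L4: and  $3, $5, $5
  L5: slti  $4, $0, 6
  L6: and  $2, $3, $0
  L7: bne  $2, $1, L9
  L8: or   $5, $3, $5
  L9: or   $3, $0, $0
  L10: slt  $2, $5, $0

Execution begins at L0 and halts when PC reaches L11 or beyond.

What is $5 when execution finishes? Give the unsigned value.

PC=0  slti  $0, $0, 0        | $0=0 $1=4 $2=11 $3=7 $4=10 $5=8
PC=1  addi  $2, $1, 12       | $0=0 $1=4 $2=16 $3=7 $4=10 $5=8
PC=2  bne  $3, $4, L7        | $0=0 $1=4 $2=16 $3=7 $4=10 $5=8  [TAKEN]
PC=3  or   $2, $0, $5        | $0=0 $1=4 $2=8 $3=7 $4=10 $5=8
PC=7  bne  $2, $1, L9        | $0=0 $1=4 $2=8 $3=7 $4=10 $5=8  [TAKEN]
PC=8  or   $5, $3, $5        | $0=0 $1=4 $2=8 $3=7 $4=10 $5=15
PC=9  or   $3, $0, $0        | $0=0 $1=4 $2=8 $3=0 $4=10 $5=15
PC=10 slt  $2, $5, $0        | $0=0 $1=4 $2=0 $3=0 $4=10 $5=15

15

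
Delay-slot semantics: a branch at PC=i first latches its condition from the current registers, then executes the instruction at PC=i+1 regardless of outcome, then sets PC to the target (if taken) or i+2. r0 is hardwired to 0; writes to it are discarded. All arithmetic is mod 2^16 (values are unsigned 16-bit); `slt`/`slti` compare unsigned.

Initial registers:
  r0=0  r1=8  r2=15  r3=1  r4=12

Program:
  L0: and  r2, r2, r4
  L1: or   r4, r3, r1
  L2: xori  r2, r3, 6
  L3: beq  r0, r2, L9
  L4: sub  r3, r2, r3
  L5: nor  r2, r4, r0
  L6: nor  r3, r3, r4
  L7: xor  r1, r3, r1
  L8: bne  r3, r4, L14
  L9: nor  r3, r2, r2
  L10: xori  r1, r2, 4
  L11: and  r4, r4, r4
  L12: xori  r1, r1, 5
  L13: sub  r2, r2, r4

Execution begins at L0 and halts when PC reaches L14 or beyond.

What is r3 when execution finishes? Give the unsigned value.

#0 and  r2, r2, r4 ; 0/8/12/1/12
#1 or   r4, r3, r1 ; 0/8/12/1/9
#2 xori  r2, r3, 6 ; 0/8/7/1/9
#3 beq  r0, r2, L9 ; 0/8/7/1/9 ; →fallthru
#4 sub  r3, r2, r3 ; 0/8/7/6/9
#5 nor  r2, r4, r0 ; 0/8/65526/6/9
#6 nor  r3, r3, r4 ; 0/8/65526/65520/9
#7 xor  r1, r3, r1 ; 0/65528/65526/65520/9
#8 bne  r3, r4, L14 ; 0/65528/65526/65520/9 ; →target
#9 nor  r3, r2, r2 ; 0/65528/65526/9/9

9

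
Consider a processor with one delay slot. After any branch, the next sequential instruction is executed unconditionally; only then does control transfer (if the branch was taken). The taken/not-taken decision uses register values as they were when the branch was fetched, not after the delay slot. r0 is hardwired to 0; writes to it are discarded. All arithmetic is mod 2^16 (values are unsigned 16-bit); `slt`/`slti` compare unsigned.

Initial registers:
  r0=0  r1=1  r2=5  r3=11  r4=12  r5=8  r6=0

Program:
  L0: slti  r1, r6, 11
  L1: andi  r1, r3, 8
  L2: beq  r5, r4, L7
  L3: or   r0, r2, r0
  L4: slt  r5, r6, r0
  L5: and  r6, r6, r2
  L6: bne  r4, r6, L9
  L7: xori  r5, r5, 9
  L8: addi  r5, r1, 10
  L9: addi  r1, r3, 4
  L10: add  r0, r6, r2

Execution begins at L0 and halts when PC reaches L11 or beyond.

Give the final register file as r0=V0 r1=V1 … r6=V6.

r0=0 r1=15 r2=5 r3=11 r4=12 r5=9 r6=0

[0] slti  r1, r6, 11  →  {r0:0, r1:1, r2:5, r3:11, r4:12, r5:8, r6:0}
[1] andi  r1, r3, 8  →  {r0:0, r1:8, r2:5, r3:11, r4:12, r5:8, r6:0}
[2] beq  r5, r4, L7  →  {r0:0, r1:8, r2:5, r3:11, r4:12, r5:8, r6:0}  ⟨branch fallthrough⟩
[3] or   r0, r2, r0  →  {r0:0, r1:8, r2:5, r3:11, r4:12, r5:8, r6:0}
[4] slt  r5, r6, r0  →  {r0:0, r1:8, r2:5, r3:11, r4:12, r5:0, r6:0}
[5] and  r6, r6, r2  →  {r0:0, r1:8, r2:5, r3:11, r4:12, r5:0, r6:0}
[6] bne  r4, r6, L9  →  {r0:0, r1:8, r2:5, r3:11, r4:12, r5:0, r6:0}  ⟨branch taken⟩
[7] xori  r5, r5, 9  →  {r0:0, r1:8, r2:5, r3:11, r4:12, r5:9, r6:0}
[9] addi  r1, r3, 4  →  {r0:0, r1:15, r2:5, r3:11, r4:12, r5:9, r6:0}
[10] add  r0, r6, r2  →  {r0:0, r1:15, r2:5, r3:11, r4:12, r5:9, r6:0}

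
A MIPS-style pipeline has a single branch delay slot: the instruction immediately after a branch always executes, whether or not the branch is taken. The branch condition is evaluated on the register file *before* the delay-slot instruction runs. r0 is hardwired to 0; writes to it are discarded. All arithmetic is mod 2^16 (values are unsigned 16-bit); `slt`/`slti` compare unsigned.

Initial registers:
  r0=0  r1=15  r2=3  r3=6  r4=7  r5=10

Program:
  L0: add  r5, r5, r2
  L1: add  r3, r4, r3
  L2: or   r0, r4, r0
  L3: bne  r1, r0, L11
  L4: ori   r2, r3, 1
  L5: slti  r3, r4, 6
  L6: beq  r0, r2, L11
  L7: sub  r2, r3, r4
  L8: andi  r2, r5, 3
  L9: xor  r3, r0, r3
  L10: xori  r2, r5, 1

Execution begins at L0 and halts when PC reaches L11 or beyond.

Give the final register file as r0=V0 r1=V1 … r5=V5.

#0 add  r5, r5, r2 ; 0/15/3/6/7/13
#1 add  r3, r4, r3 ; 0/15/3/13/7/13
#2 or   r0, r4, r0 ; 0/15/3/13/7/13
#3 bne  r1, r0, L11 ; 0/15/3/13/7/13 ; →target
#4 ori   r2, r3, 1 ; 0/15/13/13/7/13

r0=0 r1=15 r2=13 r3=13 r4=7 r5=13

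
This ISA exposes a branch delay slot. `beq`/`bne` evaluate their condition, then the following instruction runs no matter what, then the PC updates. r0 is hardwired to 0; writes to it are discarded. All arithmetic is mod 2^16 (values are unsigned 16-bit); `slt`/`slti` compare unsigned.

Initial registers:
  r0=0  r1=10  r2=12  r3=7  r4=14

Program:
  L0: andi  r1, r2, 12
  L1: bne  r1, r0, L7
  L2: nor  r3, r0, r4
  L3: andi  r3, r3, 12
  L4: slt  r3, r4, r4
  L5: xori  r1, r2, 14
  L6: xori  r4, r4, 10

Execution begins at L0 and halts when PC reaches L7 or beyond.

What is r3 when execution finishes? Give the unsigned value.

65521

PC=0  andi  r1, r2, 12       | r0=0 r1=12 r2=12 r3=7 r4=14
PC=1  bne  r1, r0, L7        | r0=0 r1=12 r2=12 r3=7 r4=14  [TAKEN]
PC=2  nor  r3, r0, r4        | r0=0 r1=12 r2=12 r3=65521 r4=14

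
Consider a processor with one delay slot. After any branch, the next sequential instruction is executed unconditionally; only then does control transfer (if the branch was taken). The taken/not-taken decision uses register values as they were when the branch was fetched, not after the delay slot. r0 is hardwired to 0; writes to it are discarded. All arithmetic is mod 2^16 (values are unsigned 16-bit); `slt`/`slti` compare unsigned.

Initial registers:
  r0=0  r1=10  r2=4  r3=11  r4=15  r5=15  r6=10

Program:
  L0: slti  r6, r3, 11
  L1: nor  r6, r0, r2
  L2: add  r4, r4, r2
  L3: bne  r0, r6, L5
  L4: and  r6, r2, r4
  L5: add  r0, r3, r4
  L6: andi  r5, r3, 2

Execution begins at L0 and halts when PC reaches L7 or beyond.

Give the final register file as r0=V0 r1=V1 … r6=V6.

#0 slti  r6, r3, 11 ; 0/10/4/11/15/15/0
#1 nor  r6, r0, r2 ; 0/10/4/11/15/15/65531
#2 add  r4, r4, r2 ; 0/10/4/11/19/15/65531
#3 bne  r0, r6, L5 ; 0/10/4/11/19/15/65531 ; →target
#4 and  r6, r2, r4 ; 0/10/4/11/19/15/0
#5 add  r0, r3, r4 ; 0/10/4/11/19/15/0
#6 andi  r5, r3, 2 ; 0/10/4/11/19/2/0

r0=0 r1=10 r2=4 r3=11 r4=19 r5=2 r6=0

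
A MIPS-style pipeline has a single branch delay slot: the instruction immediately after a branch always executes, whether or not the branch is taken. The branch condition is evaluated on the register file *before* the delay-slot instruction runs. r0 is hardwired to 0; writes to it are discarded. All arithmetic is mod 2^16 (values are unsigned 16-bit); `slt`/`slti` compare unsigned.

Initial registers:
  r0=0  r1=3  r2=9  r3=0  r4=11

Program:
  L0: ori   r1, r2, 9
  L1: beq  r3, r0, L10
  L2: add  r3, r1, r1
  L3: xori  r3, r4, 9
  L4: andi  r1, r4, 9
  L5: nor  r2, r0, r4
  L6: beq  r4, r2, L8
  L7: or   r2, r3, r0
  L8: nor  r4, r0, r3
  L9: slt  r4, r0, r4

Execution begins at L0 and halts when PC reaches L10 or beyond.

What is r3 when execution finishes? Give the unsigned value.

18

  step pc=0: ori   r1, r2, 9  regs=(0,9,9,0,11)
  step pc=1: beq  r3, r0, L10  cond=T  regs=(0,9,9,0,11)
  step pc=2: add  r3, r1, r1  regs=(0,9,9,18,11)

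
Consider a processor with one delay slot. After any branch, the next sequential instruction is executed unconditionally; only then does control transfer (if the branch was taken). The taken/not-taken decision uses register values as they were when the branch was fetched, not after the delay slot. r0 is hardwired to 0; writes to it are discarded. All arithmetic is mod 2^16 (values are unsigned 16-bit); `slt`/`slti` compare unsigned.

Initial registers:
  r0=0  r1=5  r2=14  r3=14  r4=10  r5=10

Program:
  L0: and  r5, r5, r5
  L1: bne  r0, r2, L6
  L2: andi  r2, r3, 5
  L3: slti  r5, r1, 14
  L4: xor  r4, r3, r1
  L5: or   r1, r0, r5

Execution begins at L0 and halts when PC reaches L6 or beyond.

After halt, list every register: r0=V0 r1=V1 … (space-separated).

r0=0 r1=5 r2=4 r3=14 r4=10 r5=10

#0 and  r5, r5, r5 ; 0/5/14/14/10/10
#1 bne  r0, r2, L6 ; 0/5/14/14/10/10 ; →target
#2 andi  r2, r3, 5 ; 0/5/4/14/10/10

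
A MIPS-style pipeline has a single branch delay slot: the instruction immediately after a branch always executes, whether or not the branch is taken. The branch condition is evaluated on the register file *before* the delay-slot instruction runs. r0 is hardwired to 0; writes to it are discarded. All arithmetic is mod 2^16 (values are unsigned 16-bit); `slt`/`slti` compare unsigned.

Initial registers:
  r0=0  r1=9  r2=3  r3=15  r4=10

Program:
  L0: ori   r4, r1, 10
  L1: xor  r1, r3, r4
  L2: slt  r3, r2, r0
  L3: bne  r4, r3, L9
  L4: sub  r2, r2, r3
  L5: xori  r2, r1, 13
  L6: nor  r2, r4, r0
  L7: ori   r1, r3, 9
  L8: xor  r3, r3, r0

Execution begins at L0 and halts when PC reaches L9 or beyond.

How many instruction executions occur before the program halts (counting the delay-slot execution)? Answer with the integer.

5

PC=0  ori   r4, r1, 10       | r0=0 r1=9 r2=3 r3=15 r4=11
PC=1  xor  r1, r3, r4        | r0=0 r1=4 r2=3 r3=15 r4=11
PC=2  slt  r3, r2, r0        | r0=0 r1=4 r2=3 r3=0 r4=11
PC=3  bne  r4, r3, L9        | r0=0 r1=4 r2=3 r3=0 r4=11  [TAKEN]
PC=4  sub  r2, r2, r3        | r0=0 r1=4 r2=3 r3=0 r4=11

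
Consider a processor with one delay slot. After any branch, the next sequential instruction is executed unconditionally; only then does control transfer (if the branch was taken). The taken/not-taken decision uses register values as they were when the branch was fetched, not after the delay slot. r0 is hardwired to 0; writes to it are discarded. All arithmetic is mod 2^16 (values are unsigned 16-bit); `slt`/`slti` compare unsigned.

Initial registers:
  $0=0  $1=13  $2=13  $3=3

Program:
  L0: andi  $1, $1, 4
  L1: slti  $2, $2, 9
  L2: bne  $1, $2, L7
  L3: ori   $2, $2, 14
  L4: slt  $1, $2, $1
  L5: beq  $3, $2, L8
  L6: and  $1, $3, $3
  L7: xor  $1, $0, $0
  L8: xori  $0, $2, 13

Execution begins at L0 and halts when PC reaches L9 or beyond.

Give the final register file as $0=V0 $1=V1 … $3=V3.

$0=0 $1=0 $2=14 $3=3

#0 andi  $1, $1, 4 ; 0/4/13/3
#1 slti  $2, $2, 9 ; 0/4/0/3
#2 bne  $1, $2, L7 ; 0/4/0/3 ; →target
#3 ori   $2, $2, 14 ; 0/4/14/3
#7 xor  $1, $0, $0 ; 0/0/14/3
#8 xori  $0, $2, 13 ; 0/0/14/3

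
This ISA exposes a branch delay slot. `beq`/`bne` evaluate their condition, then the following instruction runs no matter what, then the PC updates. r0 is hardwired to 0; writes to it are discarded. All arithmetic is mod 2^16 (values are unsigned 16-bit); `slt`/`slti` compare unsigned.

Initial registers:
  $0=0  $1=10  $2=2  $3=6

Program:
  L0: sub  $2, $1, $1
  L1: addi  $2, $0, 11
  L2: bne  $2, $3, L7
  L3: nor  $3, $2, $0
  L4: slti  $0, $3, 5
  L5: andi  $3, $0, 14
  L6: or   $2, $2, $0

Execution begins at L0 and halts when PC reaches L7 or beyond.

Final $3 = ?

65524

[0] sub  $2, $1, $1  →  {$0:0, $1:10, $2:0, $3:6}
[1] addi  $2, $0, 11  →  {$0:0, $1:10, $2:11, $3:6}
[2] bne  $2, $3, L7  →  {$0:0, $1:10, $2:11, $3:6}  ⟨branch taken⟩
[3] nor  $3, $2, $0  →  {$0:0, $1:10, $2:11, $3:65524}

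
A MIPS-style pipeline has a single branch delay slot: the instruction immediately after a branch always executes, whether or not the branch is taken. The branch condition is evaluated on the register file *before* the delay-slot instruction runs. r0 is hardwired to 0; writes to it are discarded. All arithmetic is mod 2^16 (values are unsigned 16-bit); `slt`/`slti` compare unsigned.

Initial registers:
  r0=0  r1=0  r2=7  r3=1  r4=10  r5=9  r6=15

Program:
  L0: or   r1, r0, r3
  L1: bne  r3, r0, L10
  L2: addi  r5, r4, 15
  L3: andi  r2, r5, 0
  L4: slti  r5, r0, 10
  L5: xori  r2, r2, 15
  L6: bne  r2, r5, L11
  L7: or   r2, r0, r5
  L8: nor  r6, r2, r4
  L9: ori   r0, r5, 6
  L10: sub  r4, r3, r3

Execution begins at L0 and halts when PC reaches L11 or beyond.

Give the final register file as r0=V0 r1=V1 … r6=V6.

r0=0 r1=1 r2=7 r3=1 r4=0 r5=25 r6=15

  step pc=0: or   r1, r0, r3  regs=(0,1,7,1,10,9,15)
  step pc=1: bne  r3, r0, L10  cond=T  regs=(0,1,7,1,10,9,15)
  step pc=2: addi  r5, r4, 15  regs=(0,1,7,1,10,25,15)
  step pc=10: sub  r4, r3, r3  regs=(0,1,7,1,0,25,15)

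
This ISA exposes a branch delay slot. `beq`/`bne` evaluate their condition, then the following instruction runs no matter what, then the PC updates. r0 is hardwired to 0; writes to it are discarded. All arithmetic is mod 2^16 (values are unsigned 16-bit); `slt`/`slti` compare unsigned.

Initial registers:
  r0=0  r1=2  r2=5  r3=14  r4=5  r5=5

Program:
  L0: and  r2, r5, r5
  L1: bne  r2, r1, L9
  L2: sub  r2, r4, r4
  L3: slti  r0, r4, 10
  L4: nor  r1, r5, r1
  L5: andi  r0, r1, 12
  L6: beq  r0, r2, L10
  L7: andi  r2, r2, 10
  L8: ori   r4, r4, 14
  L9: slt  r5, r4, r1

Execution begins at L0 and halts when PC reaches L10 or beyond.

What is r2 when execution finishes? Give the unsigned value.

0

PC=0  and  r2, r5, r5        | r0=0 r1=2 r2=5 r3=14 r4=5 r5=5
PC=1  bne  r2, r1, L9        | r0=0 r1=2 r2=5 r3=14 r4=5 r5=5  [TAKEN]
PC=2  sub  r2, r4, r4        | r0=0 r1=2 r2=0 r3=14 r4=5 r5=5
PC=9  slt  r5, r4, r1        | r0=0 r1=2 r2=0 r3=14 r4=5 r5=0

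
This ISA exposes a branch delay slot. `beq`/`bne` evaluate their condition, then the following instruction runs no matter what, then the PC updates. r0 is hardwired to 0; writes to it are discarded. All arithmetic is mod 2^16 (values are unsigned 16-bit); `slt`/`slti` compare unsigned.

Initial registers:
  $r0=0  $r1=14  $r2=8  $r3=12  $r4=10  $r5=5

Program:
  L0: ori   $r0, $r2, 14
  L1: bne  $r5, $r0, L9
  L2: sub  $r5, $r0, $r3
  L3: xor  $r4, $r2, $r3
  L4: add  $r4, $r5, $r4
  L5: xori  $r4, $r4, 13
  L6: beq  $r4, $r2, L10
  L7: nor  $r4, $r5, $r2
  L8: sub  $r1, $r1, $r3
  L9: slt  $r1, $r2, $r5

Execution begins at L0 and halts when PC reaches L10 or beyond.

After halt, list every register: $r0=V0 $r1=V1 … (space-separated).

$r0=0 $r1=1 $r2=8 $r3=12 $r4=10 $r5=65524

#0 ori   $r0, $r2, 14 ; 0/14/8/12/10/5
#1 bne  $r5, $r0, L9 ; 0/14/8/12/10/5 ; →target
#2 sub  $r5, $r0, $r3 ; 0/14/8/12/10/65524
#9 slt  $r1, $r2, $r5 ; 0/1/8/12/10/65524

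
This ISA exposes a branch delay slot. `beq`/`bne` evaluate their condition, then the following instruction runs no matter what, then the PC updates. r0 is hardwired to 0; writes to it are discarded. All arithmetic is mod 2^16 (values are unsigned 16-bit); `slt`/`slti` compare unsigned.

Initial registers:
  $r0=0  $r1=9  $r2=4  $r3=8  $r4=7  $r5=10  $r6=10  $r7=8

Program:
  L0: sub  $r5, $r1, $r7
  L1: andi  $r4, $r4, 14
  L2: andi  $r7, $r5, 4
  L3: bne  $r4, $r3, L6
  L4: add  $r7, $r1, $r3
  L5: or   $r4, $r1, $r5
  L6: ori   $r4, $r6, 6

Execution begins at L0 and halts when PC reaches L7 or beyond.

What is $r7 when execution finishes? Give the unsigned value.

PC=0  sub  $r5, $r1, $r7     | $r0=0 $r1=9 $r2=4 $r3=8 $r4=7 $r5=1 $r6=10 $r7=8
PC=1  andi  $r4, $r4, 14     | $r0=0 $r1=9 $r2=4 $r3=8 $r4=6 $r5=1 $r6=10 $r7=8
PC=2  andi  $r7, $r5, 4      | $r0=0 $r1=9 $r2=4 $r3=8 $r4=6 $r5=1 $r6=10 $r7=0
PC=3  bne  $r4, $r3, L6      | $r0=0 $r1=9 $r2=4 $r3=8 $r4=6 $r5=1 $r6=10 $r7=0  [TAKEN]
PC=4  add  $r7, $r1, $r3     | $r0=0 $r1=9 $r2=4 $r3=8 $r4=6 $r5=1 $r6=10 $r7=17
PC=6  ori   $r4, $r6, 6      | $r0=0 $r1=9 $r2=4 $r3=8 $r4=14 $r5=1 $r6=10 $r7=17

17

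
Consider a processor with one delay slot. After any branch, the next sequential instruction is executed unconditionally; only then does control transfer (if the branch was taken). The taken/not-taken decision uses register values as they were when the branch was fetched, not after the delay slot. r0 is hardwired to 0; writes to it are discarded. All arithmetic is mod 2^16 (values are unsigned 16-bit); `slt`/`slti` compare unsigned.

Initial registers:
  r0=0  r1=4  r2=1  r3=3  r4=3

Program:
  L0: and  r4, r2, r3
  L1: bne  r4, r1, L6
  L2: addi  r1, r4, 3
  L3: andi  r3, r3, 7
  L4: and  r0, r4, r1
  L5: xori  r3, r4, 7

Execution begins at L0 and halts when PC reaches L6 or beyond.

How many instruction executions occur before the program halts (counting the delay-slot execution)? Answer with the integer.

  step pc=0: and  r4, r2, r3  regs=(0,4,1,3,1)
  step pc=1: bne  r4, r1, L6  cond=T  regs=(0,4,1,3,1)
  step pc=2: addi  r1, r4, 3  regs=(0,4,1,3,1)

3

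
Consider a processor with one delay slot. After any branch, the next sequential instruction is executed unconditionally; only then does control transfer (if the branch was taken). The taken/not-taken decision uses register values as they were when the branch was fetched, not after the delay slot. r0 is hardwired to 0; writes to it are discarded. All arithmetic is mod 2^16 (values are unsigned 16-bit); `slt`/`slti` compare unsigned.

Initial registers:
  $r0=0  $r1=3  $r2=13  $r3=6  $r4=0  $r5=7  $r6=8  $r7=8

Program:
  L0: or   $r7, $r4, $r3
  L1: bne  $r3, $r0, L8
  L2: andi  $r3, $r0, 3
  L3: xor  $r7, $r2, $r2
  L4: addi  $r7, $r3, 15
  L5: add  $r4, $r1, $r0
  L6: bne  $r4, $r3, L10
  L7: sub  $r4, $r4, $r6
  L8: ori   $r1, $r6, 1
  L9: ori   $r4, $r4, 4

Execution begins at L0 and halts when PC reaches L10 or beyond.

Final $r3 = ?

[0] or   $r7, $r4, $r3  →  {$r0:0, $r1:3, $r2:13, $r3:6, $r4:0, $r5:7, $r6:8, $r7:6}
[1] bne  $r3, $r0, L8  →  {$r0:0, $r1:3, $r2:13, $r3:6, $r4:0, $r5:7, $r6:8, $r7:6}  ⟨branch taken⟩
[2] andi  $r3, $r0, 3  →  {$r0:0, $r1:3, $r2:13, $r3:0, $r4:0, $r5:7, $r6:8, $r7:6}
[8] ori   $r1, $r6, 1  →  {$r0:0, $r1:9, $r2:13, $r3:0, $r4:0, $r5:7, $r6:8, $r7:6}
[9] ori   $r4, $r4, 4  →  {$r0:0, $r1:9, $r2:13, $r3:0, $r4:4, $r5:7, $r6:8, $r7:6}

0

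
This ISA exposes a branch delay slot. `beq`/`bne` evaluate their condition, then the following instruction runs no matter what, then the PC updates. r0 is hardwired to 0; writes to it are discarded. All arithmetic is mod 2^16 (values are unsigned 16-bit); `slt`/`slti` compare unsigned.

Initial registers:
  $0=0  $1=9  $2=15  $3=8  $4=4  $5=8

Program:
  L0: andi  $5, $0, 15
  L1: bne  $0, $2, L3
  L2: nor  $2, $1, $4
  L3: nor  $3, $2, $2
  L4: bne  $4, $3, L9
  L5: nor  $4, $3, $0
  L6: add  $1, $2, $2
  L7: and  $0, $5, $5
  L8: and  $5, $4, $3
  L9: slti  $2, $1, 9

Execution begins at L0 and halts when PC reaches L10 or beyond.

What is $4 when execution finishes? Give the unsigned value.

65522

#0 andi  $5, $0, 15 ; 0/9/15/8/4/0
#1 bne  $0, $2, L3 ; 0/9/15/8/4/0 ; →target
#2 nor  $2, $1, $4 ; 0/9/65522/8/4/0
#3 nor  $3, $2, $2 ; 0/9/65522/13/4/0
#4 bne  $4, $3, L9 ; 0/9/65522/13/4/0 ; →target
#5 nor  $4, $3, $0 ; 0/9/65522/13/65522/0
#9 slti  $2, $1, 9 ; 0/9/0/13/65522/0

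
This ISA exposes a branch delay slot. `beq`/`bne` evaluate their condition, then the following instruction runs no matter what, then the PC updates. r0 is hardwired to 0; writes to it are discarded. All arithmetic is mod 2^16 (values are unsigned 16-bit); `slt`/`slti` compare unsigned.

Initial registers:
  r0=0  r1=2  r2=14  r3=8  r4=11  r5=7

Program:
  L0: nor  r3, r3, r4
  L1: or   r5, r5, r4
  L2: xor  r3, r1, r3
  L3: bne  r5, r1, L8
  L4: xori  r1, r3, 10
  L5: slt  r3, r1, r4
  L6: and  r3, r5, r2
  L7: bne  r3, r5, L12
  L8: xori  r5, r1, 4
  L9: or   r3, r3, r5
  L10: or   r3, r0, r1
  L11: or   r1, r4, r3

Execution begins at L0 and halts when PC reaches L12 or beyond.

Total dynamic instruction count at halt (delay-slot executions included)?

[0] nor  r3, r3, r4  →  {r0:0, r1:2, r2:14, r3:65524, r4:11, r5:7}
[1] or   r5, r5, r4  →  {r0:0, r1:2, r2:14, r3:65524, r4:11, r5:15}
[2] xor  r3, r1, r3  →  {r0:0, r1:2, r2:14, r3:65526, r4:11, r5:15}
[3] bne  r5, r1, L8  →  {r0:0, r1:2, r2:14, r3:65526, r4:11, r5:15}  ⟨branch taken⟩
[4] xori  r1, r3, 10  →  {r0:0, r1:65532, r2:14, r3:65526, r4:11, r5:15}
[8] xori  r5, r1, 4  →  {r0:0, r1:65532, r2:14, r3:65526, r4:11, r5:65528}
[9] or   r3, r3, r5  →  {r0:0, r1:65532, r2:14, r3:65534, r4:11, r5:65528}
[10] or   r3, r0, r1  →  {r0:0, r1:65532, r2:14, r3:65532, r4:11, r5:65528}
[11] or   r1, r4, r3  →  {r0:0, r1:65535, r2:14, r3:65532, r4:11, r5:65528}

9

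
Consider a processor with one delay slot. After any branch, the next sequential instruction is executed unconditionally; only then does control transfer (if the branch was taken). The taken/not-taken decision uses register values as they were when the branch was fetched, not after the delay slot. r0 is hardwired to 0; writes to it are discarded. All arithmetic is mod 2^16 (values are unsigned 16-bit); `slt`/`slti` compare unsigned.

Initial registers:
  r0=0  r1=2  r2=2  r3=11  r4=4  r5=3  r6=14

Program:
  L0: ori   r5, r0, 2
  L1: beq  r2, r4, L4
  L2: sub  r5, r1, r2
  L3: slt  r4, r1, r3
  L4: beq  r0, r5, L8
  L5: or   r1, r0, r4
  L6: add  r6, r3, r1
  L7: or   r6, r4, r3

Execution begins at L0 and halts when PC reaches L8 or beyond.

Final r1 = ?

1

PC=0  ori   r5, r0, 2        | r0=0 r1=2 r2=2 r3=11 r4=4 r5=2 r6=14
PC=1  beq  r2, r4, L4        | r0=0 r1=2 r2=2 r3=11 r4=4 r5=2 r6=14  [not taken]
PC=2  sub  r5, r1, r2        | r0=0 r1=2 r2=2 r3=11 r4=4 r5=0 r6=14
PC=3  slt  r4, r1, r3        | r0=0 r1=2 r2=2 r3=11 r4=1 r5=0 r6=14
PC=4  beq  r0, r5, L8        | r0=0 r1=2 r2=2 r3=11 r4=1 r5=0 r6=14  [TAKEN]
PC=5  or   r1, r0, r4        | r0=0 r1=1 r2=2 r3=11 r4=1 r5=0 r6=14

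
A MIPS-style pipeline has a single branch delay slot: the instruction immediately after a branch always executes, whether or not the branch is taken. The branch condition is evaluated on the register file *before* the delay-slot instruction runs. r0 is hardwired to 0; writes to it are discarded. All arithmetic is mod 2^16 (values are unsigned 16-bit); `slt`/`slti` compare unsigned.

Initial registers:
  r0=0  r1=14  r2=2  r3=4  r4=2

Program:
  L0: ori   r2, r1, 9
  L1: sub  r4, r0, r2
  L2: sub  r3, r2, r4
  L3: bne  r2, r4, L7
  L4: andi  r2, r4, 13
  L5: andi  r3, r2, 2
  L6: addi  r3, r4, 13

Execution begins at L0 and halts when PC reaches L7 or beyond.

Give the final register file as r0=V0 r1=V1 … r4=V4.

r0=0 r1=14 r2=1 r3=30 r4=65521

[0] ori   r2, r1, 9  →  {r0:0, r1:14, r2:15, r3:4, r4:2}
[1] sub  r4, r0, r2  →  {r0:0, r1:14, r2:15, r3:4, r4:65521}
[2] sub  r3, r2, r4  →  {r0:0, r1:14, r2:15, r3:30, r4:65521}
[3] bne  r2, r4, L7  →  {r0:0, r1:14, r2:15, r3:30, r4:65521}  ⟨branch taken⟩
[4] andi  r2, r4, 13  →  {r0:0, r1:14, r2:1, r3:30, r4:65521}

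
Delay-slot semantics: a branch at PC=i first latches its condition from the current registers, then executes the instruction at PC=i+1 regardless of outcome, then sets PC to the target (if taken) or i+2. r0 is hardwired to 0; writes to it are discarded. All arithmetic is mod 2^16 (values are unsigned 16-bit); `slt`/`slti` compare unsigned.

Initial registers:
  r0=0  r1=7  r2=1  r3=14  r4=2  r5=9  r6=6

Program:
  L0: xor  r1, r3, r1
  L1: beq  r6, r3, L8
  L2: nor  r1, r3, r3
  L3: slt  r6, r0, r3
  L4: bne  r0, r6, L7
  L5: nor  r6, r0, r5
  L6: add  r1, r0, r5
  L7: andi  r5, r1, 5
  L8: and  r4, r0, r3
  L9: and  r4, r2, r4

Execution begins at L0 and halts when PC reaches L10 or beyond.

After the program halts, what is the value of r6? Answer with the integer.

[0] xor  r1, r3, r1  →  {r0:0, r1:9, r2:1, r3:14, r4:2, r5:9, r6:6}
[1] beq  r6, r3, L8  →  {r0:0, r1:9, r2:1, r3:14, r4:2, r5:9, r6:6}  ⟨branch fallthrough⟩
[2] nor  r1, r3, r3  →  {r0:0, r1:65521, r2:1, r3:14, r4:2, r5:9, r6:6}
[3] slt  r6, r0, r3  →  {r0:0, r1:65521, r2:1, r3:14, r4:2, r5:9, r6:1}
[4] bne  r0, r6, L7  →  {r0:0, r1:65521, r2:1, r3:14, r4:2, r5:9, r6:1}  ⟨branch taken⟩
[5] nor  r6, r0, r5  →  {r0:0, r1:65521, r2:1, r3:14, r4:2, r5:9, r6:65526}
[7] andi  r5, r1, 5  →  {r0:0, r1:65521, r2:1, r3:14, r4:2, r5:1, r6:65526}
[8] and  r4, r0, r3  →  {r0:0, r1:65521, r2:1, r3:14, r4:0, r5:1, r6:65526}
[9] and  r4, r2, r4  →  {r0:0, r1:65521, r2:1, r3:14, r4:0, r5:1, r6:65526}

65526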